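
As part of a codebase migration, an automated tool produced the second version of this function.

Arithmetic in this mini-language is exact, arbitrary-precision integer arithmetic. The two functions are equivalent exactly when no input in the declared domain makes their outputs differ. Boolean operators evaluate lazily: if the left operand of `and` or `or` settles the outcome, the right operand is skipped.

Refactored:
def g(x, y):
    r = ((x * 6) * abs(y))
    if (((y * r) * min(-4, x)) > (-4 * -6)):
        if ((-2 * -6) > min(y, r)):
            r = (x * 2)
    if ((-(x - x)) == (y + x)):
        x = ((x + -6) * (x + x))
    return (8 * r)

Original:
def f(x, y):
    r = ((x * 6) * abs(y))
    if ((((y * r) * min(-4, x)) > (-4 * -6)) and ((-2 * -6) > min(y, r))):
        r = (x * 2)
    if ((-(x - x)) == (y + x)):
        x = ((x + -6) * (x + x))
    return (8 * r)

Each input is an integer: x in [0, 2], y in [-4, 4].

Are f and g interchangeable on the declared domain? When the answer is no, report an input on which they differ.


Comparing the listings, the differences include: branching structure differs; and statement counts differ; and boolean connective usage differs.
As a probe, take x=2, y=-3: f runs r=36, then ((((y * r) * min(-4, x)) > (-4 * -6)) and ((-2 * -6) > min(y, r))) is true, then r=4, then ((-(x - x)) == (y + x)) is false, then returns 32; g runs r=36, then (((y * r) * min(-4, x)) > (-4 * -6)) is true, then ((-2 * -6) > min(y, r)) is true, then r=4, then ((-(x - x)) == (y + x)) is false, then returns 32; both end at 32.
Sweeping the whole domain (27 inputs) finds no disagreement.
verdict: equivalent


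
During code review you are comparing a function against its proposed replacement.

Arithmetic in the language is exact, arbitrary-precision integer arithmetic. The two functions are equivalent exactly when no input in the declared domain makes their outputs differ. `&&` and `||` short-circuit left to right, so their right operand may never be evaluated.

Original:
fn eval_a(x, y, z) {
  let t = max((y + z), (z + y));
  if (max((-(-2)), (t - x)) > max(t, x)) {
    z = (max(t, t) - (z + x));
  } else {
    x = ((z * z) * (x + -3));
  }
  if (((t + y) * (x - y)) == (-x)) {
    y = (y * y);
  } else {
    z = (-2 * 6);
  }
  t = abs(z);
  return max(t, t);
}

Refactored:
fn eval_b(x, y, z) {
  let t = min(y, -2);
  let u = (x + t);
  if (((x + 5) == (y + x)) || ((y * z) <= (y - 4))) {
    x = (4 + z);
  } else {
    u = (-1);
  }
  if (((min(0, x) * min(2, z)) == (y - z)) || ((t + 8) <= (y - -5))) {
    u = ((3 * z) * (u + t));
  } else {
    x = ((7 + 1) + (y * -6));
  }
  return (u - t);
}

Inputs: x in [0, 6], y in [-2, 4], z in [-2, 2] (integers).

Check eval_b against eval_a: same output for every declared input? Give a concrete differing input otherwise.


Run the pair on x=0, y=-2, z=-2.
eval_a: t=-4, then (max((-(-2)), (t - x)) > max(t, x)) is true, then z=-2, then (((t + y) * (x - y)) == (-x)) is false, then z=-12, then t=12, then returns 12
eval_b: t=-2, then u=-2, then (((x + 5) == (y + x)) || ((y * z) <= (y - 4))) is false, then u=-1, then (((min(0, x) * min(2, z)) == (y - z)) || ((t + 8) <= (y - -5))) is true, then u=18, then returns 20
12 vs 20 — the two versions disagree here.
verdict: not equivalent; witness: x=0, y=-2, z=-2


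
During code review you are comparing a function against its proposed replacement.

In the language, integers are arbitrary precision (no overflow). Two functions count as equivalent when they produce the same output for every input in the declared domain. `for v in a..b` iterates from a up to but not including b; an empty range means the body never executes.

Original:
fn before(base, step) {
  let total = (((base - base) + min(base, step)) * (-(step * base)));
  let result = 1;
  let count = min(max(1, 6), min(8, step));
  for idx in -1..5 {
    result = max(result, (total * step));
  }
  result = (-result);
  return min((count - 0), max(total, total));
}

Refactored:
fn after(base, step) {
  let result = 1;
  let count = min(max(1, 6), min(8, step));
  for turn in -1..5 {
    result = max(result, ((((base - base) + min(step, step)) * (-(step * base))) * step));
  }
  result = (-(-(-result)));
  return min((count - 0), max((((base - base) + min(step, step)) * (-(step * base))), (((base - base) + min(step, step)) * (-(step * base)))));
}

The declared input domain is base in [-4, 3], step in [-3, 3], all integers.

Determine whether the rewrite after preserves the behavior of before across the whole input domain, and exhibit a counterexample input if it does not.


Consider the input base=-4, step=1.
before: total=-16, then result=1, then count=1, then (idx=-1), then result=1, then (idx=0), then result=1, then (idx=1), then result=1, then (idx=2), then result=1, then (idx=3), then result=1, then (idx=4), then result=1, then result=-1, then returns -16
after: result=1, then count=1, then (turn=-1), then result=4, then (turn=0), then result=4, then (turn=1), then result=4, then (turn=2), then result=4, then (turn=3), then result=4, then (turn=4), then result=4, then result=-4, then returns 1
-16 against 1: the behavior changed.
verdict: not equivalent; witness: base=-4, step=1


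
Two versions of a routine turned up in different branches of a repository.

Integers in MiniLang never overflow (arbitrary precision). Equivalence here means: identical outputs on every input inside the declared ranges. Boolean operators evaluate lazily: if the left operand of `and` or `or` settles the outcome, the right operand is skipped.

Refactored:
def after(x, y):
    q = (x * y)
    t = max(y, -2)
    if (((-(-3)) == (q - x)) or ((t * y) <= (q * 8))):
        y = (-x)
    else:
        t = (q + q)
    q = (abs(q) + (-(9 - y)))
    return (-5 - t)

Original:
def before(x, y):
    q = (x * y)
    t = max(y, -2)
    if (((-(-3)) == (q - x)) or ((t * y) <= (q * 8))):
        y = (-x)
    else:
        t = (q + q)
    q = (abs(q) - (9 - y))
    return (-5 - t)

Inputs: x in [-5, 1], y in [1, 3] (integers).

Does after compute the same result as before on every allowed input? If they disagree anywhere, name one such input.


Changes here: arithmetic usage differs; the full 21-point sweep finds no disagreement.
verdict: equivalent


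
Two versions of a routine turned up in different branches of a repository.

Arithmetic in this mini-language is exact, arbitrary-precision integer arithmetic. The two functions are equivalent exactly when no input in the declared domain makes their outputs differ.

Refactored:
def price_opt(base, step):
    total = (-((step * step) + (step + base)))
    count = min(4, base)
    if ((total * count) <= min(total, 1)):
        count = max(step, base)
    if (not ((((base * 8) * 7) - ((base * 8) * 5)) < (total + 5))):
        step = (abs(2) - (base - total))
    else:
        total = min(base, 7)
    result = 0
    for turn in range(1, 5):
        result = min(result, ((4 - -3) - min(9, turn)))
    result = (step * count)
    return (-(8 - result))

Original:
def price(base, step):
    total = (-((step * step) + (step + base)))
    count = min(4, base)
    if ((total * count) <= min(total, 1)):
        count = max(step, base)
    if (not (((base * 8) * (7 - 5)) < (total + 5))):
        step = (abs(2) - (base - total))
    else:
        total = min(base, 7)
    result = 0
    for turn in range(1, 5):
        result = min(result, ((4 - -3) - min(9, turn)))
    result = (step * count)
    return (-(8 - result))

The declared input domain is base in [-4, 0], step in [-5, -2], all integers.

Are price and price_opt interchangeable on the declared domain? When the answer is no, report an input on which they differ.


This is a faithful refactor — arithmetic usage differs; and constant usage differs, but the computed results match everywhere.
As a probe, take base=0, step=-3: price runs total := -6 | count := 0 | ((total * count) <= min(total, 1)): false | (not (((base * 8) * (7 - 5)) < (total + 5))): true | step := -4 | result := 0 | iter turn=1: | result := 0 | iter turn=2: | result := 0 | iter turn=3: | result := 0 | iter turn=4: | result := 0 | result := 0 | result -8; price_opt runs total := -6 | count := 0 | ((total * count) <= min(total, 1)): false | (not ((((base * 8) * 7) - ((base * 8) * 5)) < (total + 5))): true | step := -4 | result := 0 | iter turn=1: | result := 0 | iter turn=2: | result := 0 | iter turn=3: | result := 0 | iter turn=4: | result := 0 | result := 0 | result -8; both end at -8.
Every one of the 20 inputs gives matching results.
verdict: equivalent


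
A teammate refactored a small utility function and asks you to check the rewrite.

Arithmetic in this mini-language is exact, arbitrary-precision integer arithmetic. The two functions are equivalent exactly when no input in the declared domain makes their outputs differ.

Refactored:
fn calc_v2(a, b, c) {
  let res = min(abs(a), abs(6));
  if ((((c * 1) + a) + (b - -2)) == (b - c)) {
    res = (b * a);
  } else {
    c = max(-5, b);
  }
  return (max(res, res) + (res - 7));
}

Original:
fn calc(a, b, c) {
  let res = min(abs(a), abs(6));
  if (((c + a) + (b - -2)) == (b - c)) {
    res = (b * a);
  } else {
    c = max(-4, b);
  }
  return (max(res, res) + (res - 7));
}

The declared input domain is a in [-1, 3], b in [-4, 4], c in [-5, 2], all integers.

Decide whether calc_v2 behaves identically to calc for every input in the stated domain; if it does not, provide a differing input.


The one real change (`-4` became `-5`) has no effect anywhere in the declared ranges.
As a probe, take a=1, b=3, c=0: calc runs res := 1 | (((c + a) + (b - -2)) == (b - c)): false | c := 3 | result -5; calc_v2 runs res := 1 | ((((c * 1) + a) + (b - -2)) == (b - c)): false | c := 3 | result -5; both end at -5.
An exhaustive pass over the 360 declared inputs shows identical outputs.
verdict: equivalent


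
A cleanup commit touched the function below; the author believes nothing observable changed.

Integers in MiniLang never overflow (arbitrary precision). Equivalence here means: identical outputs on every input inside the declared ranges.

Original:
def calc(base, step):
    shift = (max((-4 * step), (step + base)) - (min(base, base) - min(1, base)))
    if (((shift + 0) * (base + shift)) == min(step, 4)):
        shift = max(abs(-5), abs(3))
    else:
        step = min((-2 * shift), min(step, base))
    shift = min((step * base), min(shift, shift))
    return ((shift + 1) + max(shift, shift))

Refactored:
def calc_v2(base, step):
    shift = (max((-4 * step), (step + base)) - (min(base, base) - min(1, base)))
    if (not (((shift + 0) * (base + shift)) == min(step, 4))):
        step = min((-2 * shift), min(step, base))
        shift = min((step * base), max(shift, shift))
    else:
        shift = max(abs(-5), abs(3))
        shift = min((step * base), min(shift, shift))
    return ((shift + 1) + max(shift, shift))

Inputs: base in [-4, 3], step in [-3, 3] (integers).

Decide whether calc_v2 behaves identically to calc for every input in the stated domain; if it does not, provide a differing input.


Although `min(shift, shift)` became `max(shift, shift)`, no input in the stated domain can expose it.
As a probe, take base=-4, step=-1: calc runs shift becomes 4; next (((shift + 0) * (base + shift)) == min(step, 4)) evaluates to false; next step becomes -8; next shift becomes 4; next final value 9; calc_v2 runs shift becomes 4; next (not (((shift + 0) * (base + shift)) == min(step, 4))) evaluates to true; next step becomes -8; next shift becomes 4; next final value 9; both end at 9.
Sweeping the whole domain (56 inputs) finds no disagreement.
verdict: equivalent


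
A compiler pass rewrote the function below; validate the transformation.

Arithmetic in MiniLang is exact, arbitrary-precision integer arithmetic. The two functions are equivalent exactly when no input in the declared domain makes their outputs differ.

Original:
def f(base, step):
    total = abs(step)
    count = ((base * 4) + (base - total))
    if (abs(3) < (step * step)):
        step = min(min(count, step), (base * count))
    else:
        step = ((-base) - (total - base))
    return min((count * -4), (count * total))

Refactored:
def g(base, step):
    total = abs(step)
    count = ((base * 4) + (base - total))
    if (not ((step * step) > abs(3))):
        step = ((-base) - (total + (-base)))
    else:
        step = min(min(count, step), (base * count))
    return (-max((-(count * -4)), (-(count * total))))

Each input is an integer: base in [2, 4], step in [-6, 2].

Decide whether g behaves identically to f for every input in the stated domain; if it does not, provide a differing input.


The two versions differ — the changes include arithmetic usage differs, and boolean connective usage differs, and comparison usage differs, and min/max/abs usage differs.
Spot check at base=3, step=-2 — f: total = 2; count = 13; (abs(3) < (step * step)) -> true; step = -2; return -52. g: total = 2; count = 13; (not ((step * step) > abs(3))) -> false; step = -2; return -52. Both give -52.
An exhaustive pass over the 27 declared inputs shows identical outputs.
verdict: equivalent


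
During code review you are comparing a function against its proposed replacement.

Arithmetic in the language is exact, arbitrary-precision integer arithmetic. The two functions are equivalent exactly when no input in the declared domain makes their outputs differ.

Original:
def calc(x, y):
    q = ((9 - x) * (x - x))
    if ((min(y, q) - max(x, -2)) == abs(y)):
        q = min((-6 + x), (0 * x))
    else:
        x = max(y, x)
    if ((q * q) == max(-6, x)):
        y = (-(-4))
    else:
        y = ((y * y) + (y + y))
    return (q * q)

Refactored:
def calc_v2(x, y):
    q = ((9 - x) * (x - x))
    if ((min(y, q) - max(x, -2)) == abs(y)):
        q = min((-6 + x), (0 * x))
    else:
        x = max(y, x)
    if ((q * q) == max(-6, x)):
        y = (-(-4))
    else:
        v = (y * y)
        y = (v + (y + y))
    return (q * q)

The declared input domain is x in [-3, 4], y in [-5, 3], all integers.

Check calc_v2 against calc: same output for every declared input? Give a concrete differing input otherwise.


Reading the diff, among the changes: statement counts differ; also local variable names differ.
One worked example (x=-2, y=-1) — calc: q = 0; ((min(y, q) - max(x, -2)) == abs(y)) -> true; q = -8; ((q * q) == max(-6, x)) -> false; y = -1; return 64; calc_v2: q = 0; ((min(y, q) - max(x, -2)) == abs(y)) -> true; q = -8; ((q * q) == max(-6, x)) -> false; v = 1; y = -1; return 64; agreement on 64.
Checked all 72 inputs in the declared domain: the outputs agree on every one.
verdict: equivalent


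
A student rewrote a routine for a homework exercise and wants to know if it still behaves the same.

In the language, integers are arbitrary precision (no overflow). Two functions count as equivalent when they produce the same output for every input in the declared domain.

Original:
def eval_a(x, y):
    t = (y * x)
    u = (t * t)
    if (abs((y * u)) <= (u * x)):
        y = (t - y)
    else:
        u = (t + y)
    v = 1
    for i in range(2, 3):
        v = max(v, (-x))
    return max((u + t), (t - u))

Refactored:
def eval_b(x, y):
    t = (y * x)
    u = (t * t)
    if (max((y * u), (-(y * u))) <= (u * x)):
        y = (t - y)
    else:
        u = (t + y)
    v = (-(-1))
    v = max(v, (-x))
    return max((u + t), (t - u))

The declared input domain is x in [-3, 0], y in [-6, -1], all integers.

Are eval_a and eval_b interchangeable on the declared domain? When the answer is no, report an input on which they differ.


This is a faithful refactor — statement counts differ; min/max/abs usage differs; local variable names differ; arithmetic usage differs; loop structure differs, but the computed results match everywhere.
As a probe, take x=-3, y=-3: eval_a runs t := 9 | u := 81 | (abs((y * u)) <= (u * x)): false | u := 6 | v := 1 | iter i=2: | v := 3 | result 15; eval_b runs t := 9 | u := 81 | (max((y * u), (-(y * u))) <= (u * x)): false | u := 6 | v := 1 | v := 3 | result 15; both end at 15.
Sweeping the whole domain (24 inputs) finds no disagreement.
verdict: equivalent


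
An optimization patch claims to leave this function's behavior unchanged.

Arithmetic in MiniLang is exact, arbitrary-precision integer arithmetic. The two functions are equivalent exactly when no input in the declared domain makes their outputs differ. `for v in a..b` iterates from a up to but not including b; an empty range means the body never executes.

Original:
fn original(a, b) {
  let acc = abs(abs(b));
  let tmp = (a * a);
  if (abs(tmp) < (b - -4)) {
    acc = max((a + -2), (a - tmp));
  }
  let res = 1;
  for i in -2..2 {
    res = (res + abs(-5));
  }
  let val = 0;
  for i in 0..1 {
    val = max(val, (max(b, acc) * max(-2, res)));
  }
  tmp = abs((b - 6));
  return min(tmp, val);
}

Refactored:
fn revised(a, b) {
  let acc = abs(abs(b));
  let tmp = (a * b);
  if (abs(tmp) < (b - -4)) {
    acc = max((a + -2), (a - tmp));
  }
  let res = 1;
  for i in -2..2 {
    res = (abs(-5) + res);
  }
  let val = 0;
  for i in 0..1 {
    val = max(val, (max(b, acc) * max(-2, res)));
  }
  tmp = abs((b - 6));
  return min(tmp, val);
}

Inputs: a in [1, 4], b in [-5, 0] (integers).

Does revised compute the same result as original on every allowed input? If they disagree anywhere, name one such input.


The rewrite breaks on a=1, b=-2, where the results are 0 and 8.
original: acc=2, then tmp=1, then (abs(tmp) < (b - -4)) is true, then acc=0, then res=1, then (i=-2), then res=6, then (i=-1), then res=11, then (i=0), then res=16, then (i=1), then res=21, then val=0, then (i=0), then val=0, then tmp=8, then returns 0
revised: acc=2, then tmp=-2, then (abs(tmp) < (b - -4)) is false, then res=1, then (i=-2), then res=6, then (i=-1), then res=11, then (i=0), then res=16, then (i=1), then res=21, then val=0, then (i=0), then val=42, then tmp=8, then returns 8
verdict: not equivalent; witness: a=1, b=-2


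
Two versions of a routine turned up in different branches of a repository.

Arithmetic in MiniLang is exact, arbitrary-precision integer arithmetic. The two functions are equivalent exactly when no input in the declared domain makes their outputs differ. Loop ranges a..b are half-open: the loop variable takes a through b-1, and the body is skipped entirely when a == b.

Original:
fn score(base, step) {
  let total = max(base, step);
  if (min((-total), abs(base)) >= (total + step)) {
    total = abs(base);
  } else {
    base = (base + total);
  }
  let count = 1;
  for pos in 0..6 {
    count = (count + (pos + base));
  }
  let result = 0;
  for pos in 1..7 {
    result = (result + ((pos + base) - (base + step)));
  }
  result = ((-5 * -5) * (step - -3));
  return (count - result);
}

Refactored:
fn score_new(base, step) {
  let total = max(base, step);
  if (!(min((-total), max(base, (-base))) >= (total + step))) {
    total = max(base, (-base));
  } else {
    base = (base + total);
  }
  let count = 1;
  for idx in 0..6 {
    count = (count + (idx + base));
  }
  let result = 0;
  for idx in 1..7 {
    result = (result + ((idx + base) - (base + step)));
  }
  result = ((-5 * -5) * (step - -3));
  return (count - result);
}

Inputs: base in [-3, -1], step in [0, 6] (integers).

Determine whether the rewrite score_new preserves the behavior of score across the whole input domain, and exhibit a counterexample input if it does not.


Take base=-3, step=1.
score: total becomes 1; next (min((-total), abs(base)) >= (total + step)) evaluates to false; next base becomes -2; next count becomes 1; next at pos=0:; next count becomes -1; next at pos=1:; next count becomes -2; next at pos=2:; next count becomes -2; next at pos=3:; next count becomes -1; next at pos=4:; next count becomes 1; next at pos=5:; next count becomes 4; next result becomes 0; next at pos=1:; next result becomes 0; next at pos=2:; next result becomes 1; next at pos=3:; next result becomes 3; next at pos=4:; next result becomes 6; next at pos=5:; next result becomes 10; next at pos=6:; next result becomes 15; next result becomes 100; next final value -96
score_new: total becomes 1; next (!(min((-total), max(base, (-base))) >= (total + step))) evaluates to true; next total becomes 3; next count becomes 1; next at idx=0:; next count becomes -2; next at idx=1:; next count becomes -4; next at idx=2:; next count becomes -5; next at idx=3:; next count becomes -5; next at idx=4:; next count becomes -4; next at idx=5:; next count becomes -2; next result becomes 0; next at idx=1:; next result becomes 0; next at idx=2:; next result becomes 1; next at idx=3:; next result becomes 3; next at idx=4:; next result becomes 6; next at idx=5:; next result becomes 10; next at idx=6:; next result becomes 15; next result becomes 100; next final value -102
-96 vs -102 — the two versions disagree here.
verdict: not equivalent; witness: base=-3, step=1


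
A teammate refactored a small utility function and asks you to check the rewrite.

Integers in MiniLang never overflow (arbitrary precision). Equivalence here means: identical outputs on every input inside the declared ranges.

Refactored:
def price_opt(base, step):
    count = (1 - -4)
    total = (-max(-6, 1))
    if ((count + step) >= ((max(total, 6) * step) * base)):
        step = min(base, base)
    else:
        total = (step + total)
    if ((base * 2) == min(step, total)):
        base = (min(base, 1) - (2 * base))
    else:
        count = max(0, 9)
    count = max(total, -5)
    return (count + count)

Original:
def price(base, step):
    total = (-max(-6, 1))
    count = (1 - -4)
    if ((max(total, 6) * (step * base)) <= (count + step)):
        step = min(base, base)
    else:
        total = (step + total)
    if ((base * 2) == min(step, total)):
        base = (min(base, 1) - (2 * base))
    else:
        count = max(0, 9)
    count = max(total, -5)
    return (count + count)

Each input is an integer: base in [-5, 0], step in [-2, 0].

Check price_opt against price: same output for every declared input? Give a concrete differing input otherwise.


Side by side, the visible changes include: comparison usage differs.
One worked example (base=-1, step=0) — price: total becomes -1; next count becomes 5; next ((max(total, 6) * (step * base)) <= (count + step)) evaluates to true; next step becomes -1; next ((base * 2) == min(step, total)) evaluates to false; next count becomes 9; next count becomes -1; next final value -2; price_opt: count becomes 5; next total becomes -1; next ((count + step) >= ((max(total, 6) * step) * base)) evaluates to true; next step becomes -1; next ((base * 2) == min(step, total)) evaluates to false; next count becomes 9; next count becomes -1; next final value -2; agreement on -2.
Sweeping the whole domain (18 inputs) finds no disagreement.
verdict: equivalent


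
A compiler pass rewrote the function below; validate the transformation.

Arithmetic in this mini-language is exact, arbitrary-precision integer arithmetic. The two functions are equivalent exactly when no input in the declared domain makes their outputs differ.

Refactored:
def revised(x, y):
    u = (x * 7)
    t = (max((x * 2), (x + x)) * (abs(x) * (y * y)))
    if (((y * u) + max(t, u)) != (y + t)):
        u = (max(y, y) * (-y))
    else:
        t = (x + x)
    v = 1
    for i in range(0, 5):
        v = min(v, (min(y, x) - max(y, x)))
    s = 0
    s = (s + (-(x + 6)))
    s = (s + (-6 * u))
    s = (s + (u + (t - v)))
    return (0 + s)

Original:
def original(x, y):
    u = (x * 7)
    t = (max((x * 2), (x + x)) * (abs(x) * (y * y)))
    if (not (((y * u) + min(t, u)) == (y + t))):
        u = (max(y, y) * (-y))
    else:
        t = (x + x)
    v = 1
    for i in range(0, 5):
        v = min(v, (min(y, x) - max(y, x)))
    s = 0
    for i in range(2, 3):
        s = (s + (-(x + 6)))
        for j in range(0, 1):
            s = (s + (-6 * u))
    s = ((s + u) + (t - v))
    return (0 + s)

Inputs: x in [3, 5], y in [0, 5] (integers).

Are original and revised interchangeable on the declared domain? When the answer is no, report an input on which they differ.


Consider the input x=3, y=0.
original: u = 21; t = 0; (not (((y * u) + min(t, u)) == (y + t))) -> false; t = 6; v = 1; [i=0]; v = -3; [i=1]; v = -3; [i=2]; v = -3; [i=3]; v = -3; [i=4]; v = -3; s = 0; [i=2]; s = -9; [j=0]; s = -135; s = -105; return -105
revised: u = 21; t = 0; (((y * u) + max(t, u)) != (y + t)) -> true; u = 0; v = 1; [i=0]; v = -3; [i=1]; v = -3; [i=2]; v = -3; [i=3]; v = -3; [i=4]; v = -3; s = 0; s = -9; s = -9; s = -6; return -6
-105 != -6, so the rewrite changes behavior.
verdict: not equivalent; witness: x=3, y=0


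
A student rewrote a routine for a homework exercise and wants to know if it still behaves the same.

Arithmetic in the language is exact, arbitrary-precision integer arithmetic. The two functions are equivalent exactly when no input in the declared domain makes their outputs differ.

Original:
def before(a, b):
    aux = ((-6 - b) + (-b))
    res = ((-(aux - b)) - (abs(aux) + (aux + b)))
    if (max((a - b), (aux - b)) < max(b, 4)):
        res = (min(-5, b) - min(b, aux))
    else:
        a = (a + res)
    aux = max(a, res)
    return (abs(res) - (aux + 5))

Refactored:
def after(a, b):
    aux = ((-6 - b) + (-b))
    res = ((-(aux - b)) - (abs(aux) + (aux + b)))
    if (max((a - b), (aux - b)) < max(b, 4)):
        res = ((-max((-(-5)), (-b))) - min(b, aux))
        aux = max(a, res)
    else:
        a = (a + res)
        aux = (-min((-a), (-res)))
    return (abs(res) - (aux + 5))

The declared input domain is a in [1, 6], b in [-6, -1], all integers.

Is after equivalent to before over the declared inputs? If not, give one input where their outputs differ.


The two are interchangeable: statement counts differ; and min/max/abs usage differs, and every declared input agrees.
Spot check at a=3, b=-1 — before: aux becomes -4; next res becomes 4; next (max((a - b), (aux - b)) < max(b, 4)) evaluates to false; next a becomes 7; next aux becomes 7; next final value -8. after: aux becomes -4; next res becomes 4; next (max((a - b), (aux - b)) < max(b, 4)) evaluates to false; next a becomes 7; next aux becomes 7; next final value -8. Both give -8.
Across all 36 domain points the two functions coincide.
verdict: equivalent


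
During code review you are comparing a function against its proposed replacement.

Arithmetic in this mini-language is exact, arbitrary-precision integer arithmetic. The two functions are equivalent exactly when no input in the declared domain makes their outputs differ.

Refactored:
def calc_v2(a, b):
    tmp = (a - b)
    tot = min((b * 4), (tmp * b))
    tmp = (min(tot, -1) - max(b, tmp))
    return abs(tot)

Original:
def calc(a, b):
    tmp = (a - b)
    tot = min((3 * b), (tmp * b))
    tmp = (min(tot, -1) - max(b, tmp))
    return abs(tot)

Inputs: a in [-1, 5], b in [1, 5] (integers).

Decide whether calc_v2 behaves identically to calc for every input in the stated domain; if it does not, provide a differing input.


Consider the input a=5, b=1.
calc: tmp = 4; tot = 3; tmp = -5; return 3
calc_v2: tmp = 4; tot = 4; tmp = -5; return 4
3 and 4 differ, so these are not the same function on this domain.
verdict: not equivalent; witness: a=5, b=1


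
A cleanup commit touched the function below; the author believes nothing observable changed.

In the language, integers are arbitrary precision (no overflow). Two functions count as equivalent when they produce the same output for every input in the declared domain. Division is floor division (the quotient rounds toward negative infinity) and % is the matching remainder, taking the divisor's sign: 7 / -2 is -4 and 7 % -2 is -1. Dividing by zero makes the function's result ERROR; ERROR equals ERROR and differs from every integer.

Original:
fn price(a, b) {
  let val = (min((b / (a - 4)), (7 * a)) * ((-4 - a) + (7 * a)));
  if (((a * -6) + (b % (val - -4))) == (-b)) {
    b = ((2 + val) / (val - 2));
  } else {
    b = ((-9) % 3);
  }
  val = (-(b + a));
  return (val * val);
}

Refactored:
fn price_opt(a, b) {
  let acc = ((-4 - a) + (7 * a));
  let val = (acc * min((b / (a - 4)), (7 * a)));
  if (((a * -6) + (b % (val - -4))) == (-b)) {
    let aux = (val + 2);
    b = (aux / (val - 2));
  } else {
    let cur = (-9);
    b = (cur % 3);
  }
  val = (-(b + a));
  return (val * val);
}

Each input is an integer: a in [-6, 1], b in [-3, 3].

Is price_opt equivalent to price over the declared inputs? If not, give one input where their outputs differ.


This is a faithful refactor — statement counts differ; also local variable names differ, but the computed results match everywhere.
As a probe, take a=-4, b=2: price runs val becomes 784; next (((a * -6) + (b % (val - -4))) == (-b)) evaluates to false; next b becomes 0; next val becomes 4; next final value 16; price_opt runs acc becomes -28; next val becomes 784; next (((a * -6) + (b % (val - -4))) == (-b)) evaluates to false; next cur becomes -9; next b becomes 0; next val becomes 4; next final value 16; both end at 16.
Sweeping the whole domain (56 inputs) finds no disagreement.
verdict: equivalent


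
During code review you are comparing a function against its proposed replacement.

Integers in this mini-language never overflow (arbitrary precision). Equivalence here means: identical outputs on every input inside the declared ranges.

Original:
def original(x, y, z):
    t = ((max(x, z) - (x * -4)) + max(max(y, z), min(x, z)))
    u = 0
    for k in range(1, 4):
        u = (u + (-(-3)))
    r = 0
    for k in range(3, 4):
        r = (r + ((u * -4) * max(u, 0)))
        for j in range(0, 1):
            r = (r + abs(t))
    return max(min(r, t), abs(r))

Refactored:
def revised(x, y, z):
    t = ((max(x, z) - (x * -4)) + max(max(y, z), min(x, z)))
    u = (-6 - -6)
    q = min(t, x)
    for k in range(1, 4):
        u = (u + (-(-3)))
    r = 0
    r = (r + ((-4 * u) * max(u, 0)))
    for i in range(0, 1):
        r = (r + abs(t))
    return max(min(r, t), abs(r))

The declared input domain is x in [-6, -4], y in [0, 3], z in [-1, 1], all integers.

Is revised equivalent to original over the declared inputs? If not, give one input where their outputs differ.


Side by side, the visible changes include: loop structure differs; min/max/abs usage differs; constant usage differs; arithmetic usage differs; local variable names differ.
One worked example (x=-5, y=3, z=0) — original: t = -17; u = 0; [k=1]; u = 3; [k=2]; u = 6; [k=3]; u = 9; r = 0; [k=3]; r = -324; [j=0]; r = -307; return 307; revised: t = -17; u = 0; q = -17; [k=1]; u = 3; [k=2]; u = 6; [k=3]; u = 9; r = 0; r = -324; [i=0]; r = -307; return 307; agreement on 307.
Sweeping the whole domain (36 inputs) finds no disagreement.
verdict: equivalent


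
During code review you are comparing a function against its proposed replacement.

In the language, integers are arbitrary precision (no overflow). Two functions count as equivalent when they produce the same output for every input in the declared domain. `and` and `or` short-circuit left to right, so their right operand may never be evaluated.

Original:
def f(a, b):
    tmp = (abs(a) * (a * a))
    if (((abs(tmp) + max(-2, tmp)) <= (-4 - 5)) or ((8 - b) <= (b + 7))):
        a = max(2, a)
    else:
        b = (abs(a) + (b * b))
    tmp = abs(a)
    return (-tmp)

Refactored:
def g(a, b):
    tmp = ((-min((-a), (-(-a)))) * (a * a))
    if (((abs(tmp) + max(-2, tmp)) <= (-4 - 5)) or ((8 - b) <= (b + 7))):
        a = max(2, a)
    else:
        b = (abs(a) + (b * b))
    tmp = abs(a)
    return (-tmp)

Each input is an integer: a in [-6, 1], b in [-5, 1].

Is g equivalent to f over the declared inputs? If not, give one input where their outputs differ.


The two are interchangeable: min/max/abs usage differs, and every declared input agrees.
One worked example (a=-4, b=-5) — f: tmp=64, then (((abs(tmp) + max(-2, tmp)) <= (-4 - 5)) or ((8 - b) <= (b + 7))) is false, then b=29, then tmp=4, then returns -4; g: tmp=64, then (((abs(tmp) + max(-2, tmp)) <= (-4 - 5)) or ((8 - b) <= (b + 7))) is false, then b=29, then tmp=4, then returns -4; agreement on -4.
Every one of the 56 inputs gives matching results.
verdict: equivalent


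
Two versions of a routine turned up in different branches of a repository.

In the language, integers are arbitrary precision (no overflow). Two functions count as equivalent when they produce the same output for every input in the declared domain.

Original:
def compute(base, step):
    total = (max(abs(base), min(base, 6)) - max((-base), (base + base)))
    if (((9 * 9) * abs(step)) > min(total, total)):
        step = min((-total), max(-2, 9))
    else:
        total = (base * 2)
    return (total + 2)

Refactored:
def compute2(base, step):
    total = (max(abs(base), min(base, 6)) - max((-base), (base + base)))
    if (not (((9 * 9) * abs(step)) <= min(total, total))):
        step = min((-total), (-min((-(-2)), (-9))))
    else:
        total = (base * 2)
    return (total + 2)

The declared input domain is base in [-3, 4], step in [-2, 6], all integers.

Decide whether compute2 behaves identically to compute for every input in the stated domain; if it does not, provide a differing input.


Equivalent — the differences include min/max/abs usage differs, and comparison usage differs, and boolean connective usage differs, yet no declared input distinguishes the two.
Tracing base=0, step=-1: compute: total=0, then (((9 * 9) * abs(step)) > min(total, total)) is true, then step=0, then returns 2 | compute2: total=0, then (not (((9 * 9) * abs(step)) <= min(total, total))) is true, then step=0, then returns 2 — matching result 2.
Checked all 72 inputs in the declared domain: the outputs agree on every one.
verdict: equivalent


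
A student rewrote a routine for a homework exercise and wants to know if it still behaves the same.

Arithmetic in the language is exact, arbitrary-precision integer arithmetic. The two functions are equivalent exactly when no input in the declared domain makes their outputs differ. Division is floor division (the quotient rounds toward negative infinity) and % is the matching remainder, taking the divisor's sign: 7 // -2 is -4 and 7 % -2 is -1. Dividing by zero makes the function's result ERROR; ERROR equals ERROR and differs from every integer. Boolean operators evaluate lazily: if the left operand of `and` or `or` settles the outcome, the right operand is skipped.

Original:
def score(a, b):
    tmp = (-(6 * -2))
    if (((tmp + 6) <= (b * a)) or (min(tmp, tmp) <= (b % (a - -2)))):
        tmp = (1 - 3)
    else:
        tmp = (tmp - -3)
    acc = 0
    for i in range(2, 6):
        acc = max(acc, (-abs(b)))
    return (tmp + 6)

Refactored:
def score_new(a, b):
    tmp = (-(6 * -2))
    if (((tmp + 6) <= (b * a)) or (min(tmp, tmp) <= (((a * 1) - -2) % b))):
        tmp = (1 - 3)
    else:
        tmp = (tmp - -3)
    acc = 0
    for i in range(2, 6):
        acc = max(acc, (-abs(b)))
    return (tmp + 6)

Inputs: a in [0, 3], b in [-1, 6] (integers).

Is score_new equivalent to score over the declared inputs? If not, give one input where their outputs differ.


Not equivalent: a=0, b=0 separates them (21 vs ERROR).
score: tmp becomes 12; next (((tmp + 6) <= (b * a)) or (min(tmp, tmp) <= (b % (a - -2)))) evaluates to false; next tmp becomes 15; next acc becomes 0; next at i=2:; next acc becomes 0; next at i=3:; next acc becomes 0; next at i=4:; next acc becomes 0; next at i=5:; next acc becomes 0; next final value 21
score_new: tmp becomes 12; next hits division by zero so the output is ERROR
verdict: not equivalent; witness: a=0, b=0


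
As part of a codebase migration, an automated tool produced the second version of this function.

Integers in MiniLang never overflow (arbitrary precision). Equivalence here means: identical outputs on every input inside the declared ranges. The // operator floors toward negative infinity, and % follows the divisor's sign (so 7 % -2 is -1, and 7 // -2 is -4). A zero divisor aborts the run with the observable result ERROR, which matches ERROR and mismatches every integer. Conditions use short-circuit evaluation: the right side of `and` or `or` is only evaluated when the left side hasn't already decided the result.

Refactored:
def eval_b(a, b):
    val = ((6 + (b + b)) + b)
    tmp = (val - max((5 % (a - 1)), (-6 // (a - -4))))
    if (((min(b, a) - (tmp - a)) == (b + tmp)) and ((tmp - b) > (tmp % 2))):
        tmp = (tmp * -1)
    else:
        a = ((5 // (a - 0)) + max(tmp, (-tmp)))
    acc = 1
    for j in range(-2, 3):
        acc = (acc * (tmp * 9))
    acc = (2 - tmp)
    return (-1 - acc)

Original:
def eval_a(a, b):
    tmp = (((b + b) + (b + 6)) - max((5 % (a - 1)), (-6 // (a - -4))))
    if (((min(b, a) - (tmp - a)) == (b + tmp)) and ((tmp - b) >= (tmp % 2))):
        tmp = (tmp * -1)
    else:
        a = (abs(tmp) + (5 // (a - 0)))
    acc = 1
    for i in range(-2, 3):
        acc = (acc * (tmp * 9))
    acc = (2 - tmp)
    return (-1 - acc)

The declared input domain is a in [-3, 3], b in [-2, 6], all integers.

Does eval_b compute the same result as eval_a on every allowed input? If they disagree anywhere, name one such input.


Equivalent. The one real change (`((tmp - b) >= (tmp % 2))` became `((tmp - b) > (tmp % 2))`) has no effect anywhere in the declared ranges.
An exhaustive pass over the 63 declared inputs shows identical outputs.
One worked example (a=-1, b=1) — eval_a: tmp=10, then (((min(b, a) - (tmp - a)) == (b + tmp)) and ((tmp - b) >= (tmp % 2))) is false, then a=5, then acc=1, then (i=-2), then acc=90, then (i=-1), then acc=8100, then (i=0), then acc=729000, then (i=1), then acc=65610000, then (i=2), then acc=5904900000, then acc=-8, then returns 7; eval_b: val=9, then tmp=10, then (((min(b, a) - (tmp - a)) == (b + tmp)) and ((tmp - b) > (tmp % 2))) is false, then a=5, then acc=1, then (j=-2), then acc=90, then (j=-1), then acc=8100, then (j=0), then acc=729000, then (j=1), then acc=65610000, then (j=2), then acc=5904900000, then acc=-8, then returns 7; agreement on 7.
verdict: equivalent


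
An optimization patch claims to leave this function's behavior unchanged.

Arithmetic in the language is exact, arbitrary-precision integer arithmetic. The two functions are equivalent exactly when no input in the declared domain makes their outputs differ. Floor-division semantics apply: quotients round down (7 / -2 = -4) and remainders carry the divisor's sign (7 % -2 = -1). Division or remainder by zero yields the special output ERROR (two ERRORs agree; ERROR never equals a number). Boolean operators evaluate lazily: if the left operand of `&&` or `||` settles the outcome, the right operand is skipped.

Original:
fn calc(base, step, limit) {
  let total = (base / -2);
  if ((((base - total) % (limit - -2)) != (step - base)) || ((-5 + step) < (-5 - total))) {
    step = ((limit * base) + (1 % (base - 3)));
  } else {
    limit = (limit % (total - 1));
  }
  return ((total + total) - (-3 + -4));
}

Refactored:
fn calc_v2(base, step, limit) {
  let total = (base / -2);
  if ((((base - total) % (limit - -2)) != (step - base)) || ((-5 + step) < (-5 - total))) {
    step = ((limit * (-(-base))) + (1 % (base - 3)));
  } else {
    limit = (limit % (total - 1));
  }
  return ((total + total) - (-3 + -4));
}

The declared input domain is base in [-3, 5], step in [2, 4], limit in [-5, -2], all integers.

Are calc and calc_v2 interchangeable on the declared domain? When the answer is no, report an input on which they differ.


Although same computation, different form, 108/108 inputs agree.
verdict: equivalent


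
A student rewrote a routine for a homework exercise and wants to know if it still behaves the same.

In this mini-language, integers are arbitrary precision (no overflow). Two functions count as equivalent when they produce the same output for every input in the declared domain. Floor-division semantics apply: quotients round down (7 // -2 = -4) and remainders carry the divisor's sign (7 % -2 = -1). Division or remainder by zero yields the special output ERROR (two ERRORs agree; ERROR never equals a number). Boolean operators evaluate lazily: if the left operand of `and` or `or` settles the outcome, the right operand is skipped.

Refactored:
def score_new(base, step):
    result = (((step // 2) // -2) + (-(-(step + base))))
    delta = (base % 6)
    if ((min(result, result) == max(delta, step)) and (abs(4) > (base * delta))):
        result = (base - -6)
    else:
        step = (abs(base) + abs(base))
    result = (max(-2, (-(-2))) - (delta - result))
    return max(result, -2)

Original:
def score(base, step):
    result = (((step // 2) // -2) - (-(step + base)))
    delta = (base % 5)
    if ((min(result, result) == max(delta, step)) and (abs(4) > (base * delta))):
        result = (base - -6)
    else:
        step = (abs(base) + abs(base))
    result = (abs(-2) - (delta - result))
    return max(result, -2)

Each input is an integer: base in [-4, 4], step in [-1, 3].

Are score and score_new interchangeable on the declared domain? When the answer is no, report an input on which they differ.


There is a counterexample at base=-4, step=3: -1 on one side, -2 on the other.
score: result becomes -2; next delta becomes 1; next ((min(result, result) == max(delta, step)) and (abs(4) > (base * delta))) evaluates to false; next step becomes 8; next result becomes -1; next final value -1
score_new: result becomes -2; next delta becomes 2; next ((min(result, result) == max(delta, step)) and (abs(4) > (base * delta))) evaluates to false; next step becomes 8; next result becomes -2; next final value -2
verdict: not equivalent; witness: base=-4, step=3
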